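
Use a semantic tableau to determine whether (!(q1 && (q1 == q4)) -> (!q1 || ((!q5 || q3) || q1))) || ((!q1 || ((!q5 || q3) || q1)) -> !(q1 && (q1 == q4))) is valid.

Assume the negation and expand:
Initial set: {!((!(q1 && (q1 == q4)) -> (!q1 || ((!q5 || q3) || q1))) || ((!q1 || ((!q5 || q3) || q1)) -> !(q1 && (q1 == q4))))}.
!((!(q1 && (q1 == q4)) -> (!q1 || ((!q5 || q3) || q1))) || ((!q1 || ((!q5 || q3) || q1)) -> !(q1 && (q1 == q4)))): α-rule — add !(!(q1 && (q1 == q4)) -> (!q1 || ((!q5 || q3) || q1))), !((!q1 || ((!q5 || q3) || q1)) -> !(q1 && (q1 == q4))).
!(!(q1 && (q1 == q4)) -> (!q1 || ((!q5 || q3) || q1))): α-rule — add !(q1 && (q1 == q4)), !(!q1 || ((!q5 || q3) || q1)).
!((!q1 || ((!q5 || q3) || q1)) -> !(q1 && (q1 == q4))): α-rule — add (!q1 || ((!q5 || q3) || q1)), !!(q1 && (q1 == q4)).
!(!q1 || ((!q5 || q3) || q1)): α-rule — add !!q1, !((!q5 || q3) || q1).
!!(q1 && (q1 == q4)): α-rule — add q1, (q1 == q4).
!((!q5 || q3) || q1): α-rule — add !(!q5 || q3), !q1.
× closes — contains both q1 and !q1.
All 1 branch closes.
Every branch closed, so the negation is unsatisfiable and the formula is valid.

Valid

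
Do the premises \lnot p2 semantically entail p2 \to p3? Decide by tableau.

Yes

Initial set: {T \lnot p2; F (p2 \to p3)}.
F (p2 \to p3): α-rule — add T p2, F p3.
× closes — contains both p2 and \lnot p2.
All 1 branch closes.
Every branch closed, so the premises entail the conclusion.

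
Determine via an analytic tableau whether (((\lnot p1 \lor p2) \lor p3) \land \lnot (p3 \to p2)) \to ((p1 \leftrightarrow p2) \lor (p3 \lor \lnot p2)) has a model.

Initial set: {T ((((\lnot p1 \lor p2) \lor p3) \land \lnot (p3 \to p2)) \to ((p1 \leftrightarrow p2) \lor (p3 \lor \lnot p2)))}.
T ((((\lnot p1 \lor p2) \lor p3) \land \lnot (p3 \to p2)) \to ((p1 \leftrightarrow p2) \lor (p3 \lor \lnot p2))): β-rule — branch into F (((\lnot p1 \lor p2) \lor p3) \land \lnot (p3 \to p2))  //  T ((p1 \leftrightarrow p2) \lor (p3 \lor \lnot p2)).
  branch 1 (add F (((\lnot p1 \lor p2) \lor p3) \land \lnot (p3 \to p2))):
    F (((\lnot p1 \lor p2) \lor p3) \land \lnot (p3 \to p2)): β-rule — branch into F ((\lnot p1 \lor p2) \lor p3)  //  F \lnot (p3 \to p2).
      branch 1.1 (add F ((\lnot p1 \lor p2) \lor p3)):
        F ((\lnot p1 \lor p2) \lor p3): α-rule — add F (\lnot p1 \lor p2), F p3.
        F (\lnot p1 \lor p2): α-rule — add F \lnot p1, F p2.
        ○ open, literals {p1=T, p2=F, p3=F}.
      branch 1.2 (add F \lnot (p3 \to p2)):
        F \lnot (p3 \to p2): β-rule — branch into F p3  //  T p2.
          branch 1.2.1 (add F p3):
            ○ open, literals {p3=F}.
          branch 1.2.2 (add T p2):
            ○ open, literals {p2=T}.
  branch 2 (add T ((p1 \leftrightarrow p2) \lor (p3 \lor \lnot p2))):
    T ((p1 \leftrightarrow p2) \lor (p3 \lor \lnot p2)): β-rule — branch into T (p1 \leftrightarrow p2)  //  T (p3 \lor \lnot p2).
      branch 2.1 (add T (p1 \leftrightarrow p2)):
        T (p1 \leftrightarrow p2): β-rule — branch into T p1, T p2  //  F p1, F p2.
          branch 2.1.1 (add T p1, T p2):
            ○ open, literals {p1=T, p2=T}.
          branch 2.1.2 (add F p1, F p2):
            ○ open, literals {p1=F, p2=F}.
      branch 2.2 (add T (p3 \lor \lnot p2)):
        T (p3 \lor \lnot p2): β-rule — branch into T p3  //  T \lnot p2.
          branch 2.2.1 (add T p3):
            ○ open, literals {p3=T}.
          branch 2.2.2 (add T \lnot p2):
            ○ open, literals {p2=F}.
0 branches closed, 7 open.
An open branch gives a satisfying assignment: p1=T, p2=F, p3=F.

Satisfiable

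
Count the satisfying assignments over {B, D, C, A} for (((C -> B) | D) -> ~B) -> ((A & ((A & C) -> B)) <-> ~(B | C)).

14

Initial set: {((((C -> B) | D) -> ~B) -> ((A & ((A & C) -> B)) <-> ~(B | C)))}.
((((C -> B) | D) -> ~B) -> ((A & ((A & C) -> B)) <-> ~(B | C))): β-rule — branch into ~(((C -> B) | D) -> ~B)  //  ((A & ((A & C) -> B)) <-> ~(B | C)).
  branch 1 (add ~(((C -> B) | D) -> ~B)):
    ~(((C -> B) | D) -> ~B): α-rule — add ((C -> B) | D), ~~B.
    ((C -> B) | D): β-rule — branch into (C -> B)  //  D.
      branch 1.1 (add (C -> B)):
        (C -> B): β-rule — branch into ~C  //  B.
          branch 1.1.1 (add ~C):
            ○ open, literals {B=true, C=false}.
          branch 1.1.2 (add B):
            ○ open, literals {B=true}.
      branch 1.2 (add D):
        ○ open, literals {B=true, D=true}.
  branch 2 (add ((A & ((A & C) -> B)) <-> ~(B | C))):
    ((A & ((A & C) -> B)) <-> ~(B | C)): β-rule — branch into (A & ((A & C) -> B)), ~(B | C)  //  ~(A & ((A & C) -> B)), ~~(B | C).
      branch 2.1 (add (A & ((A & C) -> B)), ~(B | C)):
        (A & ((A & C) -> B)): α-rule — add A, ((A & C) -> B).
        ~(B | C): α-rule — add ~B, ~C.
        ((A & C) -> B): β-rule — branch into ~(A & C)  //  B.
          branch 2.1.1 (add ~(A & C)):
            ~(A & C): β-rule — branch into ~A  //  ~C.
              branch 2.1.1.1 (add ~A):
                × closes — contains both A and ~A.
              branch 2.1.1.2 (add ~C):
                ○ open, literals {A=true, B=false, C=false}.
          branch 2.1.2 (add B):
            × closes — contains both B and ~B.
      branch 2.2 (add ~(A & ((A & C) -> B)), ~~(B | C)):
        ~(A & ((A & C) -> B)): β-rule — branch into ~A  //  ~((A & C) -> B).
          branch 2.2.1 (add ~A):
            ~~(B | C): β-rule — branch into B  //  C.
              branch 2.2.1.1 (add B):
                ○ open, literals {A=false, B=true}.
              branch 2.2.1.2 (add C):
                ○ open, literals {A=false, C=true}.
          branch 2.2.2 (add ~((A & C) -> B)):
            ~((A & C) -> B): α-rule — add (A & C), ~B.
            (A & C): α-rule — add A, C.
            ~~(B | C): β-rule — branch into B  //  C.
              branch 2.2.2.1 (add B):
                × closes — contains both B and ~B.
              branch 2.2.2.2 (add C):
                ○ open, literals {A=true, B=false, C=true}.
3 branches closed, 7 open.
Each open branch fixes some atoms; the unmentioned ones are free. Counting distinct full assignments: branch {B=true, C=false} (D, A) contributes 4 new; branch {B=true} (D, C, A) contributes 4 new; branch {B=true, D=true} (C, A) contributes 0 new; branch {A=true, B=false, C=false} (D) contributes 2 new; branch {A=false, B=true} (D, C) contributes 0 new; branch {A=false, C=true} (B, D) contributes 2 new; branch {A=true, B=false, C=true} (D) contributes 2 new. Total: 14.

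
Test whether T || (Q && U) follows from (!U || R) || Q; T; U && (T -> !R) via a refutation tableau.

Yes

Initial set: {((!U || R) || Q); T; (U && (T -> !R)); !(T || (Q && U))}.
(U && (T -> !R)): α-rule — add U, (T -> !R).
!(T || (Q && U)): α-rule — add !T, !(Q && U).
× closes — contains both T and !T.
All 1 branch closes.
Every branch closed, so the premises entail the conclusion.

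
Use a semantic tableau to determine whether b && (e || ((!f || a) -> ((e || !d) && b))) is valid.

Not valid

Assume the negation and expand:
Initial set: {!(b && (e || ((!f || a) -> ((e || !d) && b))))}.
!(b && (e || ((!f || a) -> ((e || !d) && b)))): β-rule — branch into !b  //  !(e || ((!f || a) -> ((e || !d) && b))).
  branch 1 (add !b):
    ○ open, literals {b=F}.
  branch 2 (add !(e || ((!f || a) -> ((e || !d) && b)))):
    !(e || ((!f || a) -> ((e || !d) && b))): α-rule — add !e, !((!f || a) -> ((e || !d) && b)).
    !((!f || a) -> ((e || !d) && b)): α-rule — add (!f || a), !((e || !d) && b).
    (!f || a): β-rule — branch into !f  //  a.
      branch 2.1 (add !f):
        !((e || !d) && b): β-rule — branch into !(e || !d)  //  !b.
          branch 2.1.1 (add !(e || !d)):
            !(e || !d): α-rule — add !e, !!d.
            ○ open, literals {d=T, e=F, f=F}.
          branch 2.1.2 (add !b):
            ○ open, literals {b=F, e=F, f=F}.
      branch 2.2 (add a):
        !((e || !d) && b): β-rule — branch into !(e || !d)  //  !b.
          branch 2.2.1 (add !(e || !d)):
            !(e || !d): α-rule — add !e, !!d.
            ○ open, literals {a=T, d=T, e=F}.
          branch 2.2.2 (add !b):
            ○ open, literals {a=T, b=F, e=F}.
0 branches closed, 5 open.
An open branch gives a countermodel: b=F (unmentioned atoms arbitrary); under it the original formula is false.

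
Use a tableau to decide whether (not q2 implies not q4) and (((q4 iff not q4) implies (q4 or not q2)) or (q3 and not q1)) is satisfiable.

Satisfiable

Initial set: {T ((not q2 implies not q4) and (((q4 iff not q4) implies (q4 or not q2)) or (q3 and not q1)))}.
T ((not q2 implies not q4) and (((q4 iff not q4) implies (q4 or not q2)) or (q3 and not q1))): α-rule — add T (not q2 implies not q4), T (((q4 iff not q4) implies (q4 or not q2)) or (q3 and not q1)).
T (not q2 implies not q4): β-rule — branch into F not q2  //  T not q4.
  branch 1 (add F not q2):
    T (((q4 iff not q4) implies (q4 or not q2)) or (q3 and not q1)): β-rule — branch into T ((q4 iff not q4) implies (q4 or not q2))  //  T (q3 and not q1).
      branch 1.1 (add T ((q4 iff not q4) implies (q4 or not q2))):
        T ((q4 iff not q4) implies (q4 or not q2)): β-rule — branch into F (q4 iff not q4)  //  T (q4 or not q2).
          branch 1.1.1 (add F (q4 iff not q4)):
            F (q4 iff not q4): β-rule — branch into T q4, F not q4  //  F q4, T not q4.
              branch 1.1.1.1 (add T q4, F not q4):
                ○ open, literals {q2=true, q4=true}.
              branch 1.1.1.2 (add F q4, T not q4):
                ○ open, literals {q2=true, q4=false}.
          branch 1.1.2 (add T (q4 or not q2)):
            T (q4 or not q2): β-rule — branch into T q4  //  T not q2.
              branch 1.1.2.1 (add T q4):
                ○ open, literals {q2=true, q4=true}.
              branch 1.1.2.2 (add T not q2):
                × closes — contains both q2 and not q2.
      branch 1.2 (add T (q3 and not q1)):
        T (q3 and not q1): α-rule — add T q3, T not q1.
        ○ open, literals {q1=false, q2=true, q3=true}.
  branch 2 (add T not q4):
    T (((q4 iff not q4) implies (q4 or not q2)) or (q3 and not q1)): β-rule — branch into T ((q4 iff not q4) implies (q4 or not q2))  //  T (q3 and not q1).
      branch 2.1 (add T ((q4 iff not q4) implies (q4 or not q2))):
        T ((q4 iff not q4) implies (q4 or not q2)): β-rule — branch into F (q4 iff not q4)  //  T (q4 or not q2).
          branch 2.1.1 (add F (q4 iff not q4)):
            F (q4 iff not q4): β-rule — branch into T q4, F not q4  //  F q4, T not q4.
              branch 2.1.1.1 (add T q4, F not q4):
                × closes — contains both q4 and not q4.
              branch 2.1.1.2 (add F q4, T not q4):
                ○ open, literals {q4=false}.
          branch 2.1.2 (add T (q4 or not q2)):
            T (q4 or not q2): β-rule — branch into T q4  //  T not q2.
              branch 2.1.2.1 (add T q4):
                × closes — contains both q4 and not q4.
              branch 2.1.2.2 (add T not q2):
                ○ open, literals {q2=false, q4=false}.
      branch 2.2 (add T (q3 and not q1)):
        T (q3 and not q1): α-rule — add T q3, T not q1.
        ○ open, literals {q1=false, q3=true, q4=false}.
3 branches closed, 7 open.
An open branch gives a satisfying assignment: q2=true, q4=true.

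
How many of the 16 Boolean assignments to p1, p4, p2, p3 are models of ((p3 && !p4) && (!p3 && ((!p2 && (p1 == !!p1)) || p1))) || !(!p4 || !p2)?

Initial set: {(((p3 && !p4) && (!p3 && ((!p2 && (p1 == !!p1)) || p1))) || !(!p4 || !p2))}.
(((p3 && !p4) && (!p3 && ((!p2 && (p1 == !!p1)) || p1))) || !(!p4 || !p2)): β-rule — branch into ((p3 && !p4) && (!p3 && ((!p2 && (p1 == !!p1)) || p1)))  //  !(!p4 || !p2).
  branch 1 (add ((p3 && !p4) && (!p3 && ((!p2 && (p1 == !!p1)) || p1)))):
    ((p3 && !p4) && (!p3 && ((!p2 && (p1 == !!p1)) || p1))): α-rule — add (p3 && !p4), (!p3 && ((!p2 && (p1 == !!p1)) || p1)).
    (p3 && !p4): α-rule — add p3, !p4.
    (!p3 && ((!p2 && (p1 == !!p1)) || p1)): α-rule — add !p3, ((!p2 && (p1 == !!p1)) || p1).
    × closes — contains both p3 and !p3.
  branch 2 (add !(!p4 || !p2)):
    !(!p4 || !p2): α-rule — add !!p4, !!p2.
    ○ open, literals {p2=1, p4=1}.
1 branch closed, 1 open.
Each open branch fixes some atoms; the unmentioned ones are free. Counting distinct full assignments: branch {p2=1, p4=1} (p1, p3) contributes 4 new. Total: 4.

4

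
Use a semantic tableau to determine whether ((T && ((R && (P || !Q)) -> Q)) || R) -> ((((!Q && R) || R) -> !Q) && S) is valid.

Assume the negation and expand:
Initial set: {!(((T && ((R && (P || !Q)) -> Q)) || R) -> ((((!Q && R) || R) -> !Q) && S))}.
!(((T && ((R && (P || !Q)) -> Q)) || R) -> ((((!Q && R) || R) -> !Q) && S)): α-rule — add ((T && ((R && (P || !Q)) -> Q)) || R), !((((!Q && R) || R) -> !Q) && S).
((T && ((R && (P || !Q)) -> Q)) || R): β-rule — branch into (T && ((R && (P || !Q)) -> Q))  //  R.
  branch 1 (add (T && ((R && (P || !Q)) -> Q))):
    (T && ((R && (P || !Q)) -> Q)): α-rule — add T, ((R && (P || !Q)) -> Q).
    !((((!Q && R) || R) -> !Q) && S): β-rule — branch into !(((!Q && R) || R) -> !Q)  //  !S.
      branch 1.1 (add !(((!Q && R) || R) -> !Q)):
        !(((!Q && R) || R) -> !Q): α-rule — add ((!Q && R) || R), !!Q.
        ((R && (P || !Q)) -> Q): β-rule — branch into !(R && (P || !Q))  //  Q.
          branch 1.1.1 (add !(R && (P || !Q))):
            ((!Q && R) || R): β-rule — branch into (!Q && R)  //  R.
              branch 1.1.1.1 (add (!Q && R)):
                (!Q && R): α-rule — add !Q, R.
                × closes — contains both Q and !Q.
              branch 1.1.1.2 (add R):
                !(R && (P || !Q)): β-rule — branch into !R  //  !(P || !Q).
                  branch 1.1.1.2.1 (add !R):
                    × closes — contains both R and !R.
                  branch 1.1.1.2.2 (add !(P || !Q)):
                    !(P || !Q): α-rule — add !P, !!Q.
                    ○ open, literals {P=false, Q=true, R=true, T=true}.
          branch 1.1.2 (add Q):
            ((!Q && R) || R): β-rule — branch into (!Q && R)  //  R.
              branch 1.1.2.1 (add (!Q && R)):
                (!Q && R): α-rule — add !Q, R.
                × closes — contains both Q and !Q.
              branch 1.1.2.2 (add R):
                ○ open, literals {Q=true, R=true, T=true}.
      branch 1.2 (add !S):
        ((R && (P || !Q)) -> Q): β-rule — branch into !(R && (P || !Q))  //  Q.
          branch 1.2.1 (add !(R && (P || !Q))):
            !(R && (P || !Q)): β-rule — branch into !R  //  !(P || !Q).
              branch 1.2.1.1 (add !R):
                ○ open, literals {R=false, S=false, T=true}.
              branch 1.2.1.2 (add !(P || !Q)):
                !(P || !Q): α-rule — add !P, !!Q.
                ○ open, literals {P=false, Q=true, S=false, T=true}.
          branch 1.2.2 (add Q):
            ○ open, literals {Q=true, S=false, T=true}.
  branch 2 (add R):
    !((((!Q && R) || R) -> !Q) && S): β-rule — branch into !(((!Q && R) || R) -> !Q)  //  !S.
      branch 2.1 (add !(((!Q && R) || R) -> !Q)):
        !(((!Q && R) || R) -> !Q): α-rule — add ((!Q && R) || R), !!Q.
        ((!Q && R) || R): β-rule — branch into (!Q && R)  //  R.
          branch 2.1.1 (add (!Q && R)):
            (!Q && R): α-rule — add !Q, R.
            × closes — contains both Q and !Q.
          branch 2.1.2 (add R):
            ○ open, literals {Q=true, R=true}.
      branch 2.2 (add !S):
        ○ open, literals {R=true, S=false}.
4 branches closed, 7 open.
An open branch gives a countermodel: P=false, Q=true, R=true, T=true (unmentioned atoms arbitrary); under it the original formula is false.

Not valid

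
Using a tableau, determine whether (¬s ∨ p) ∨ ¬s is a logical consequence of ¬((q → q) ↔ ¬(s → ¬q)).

No

Initial set: {¬((q → q) ↔ ¬(s → ¬q)); ¬((¬s ∨ p) ∨ ¬s)}.
¬((¬s ∨ p) ∨ ¬s): α-rule — add ¬(¬s ∨ p), ¬¬s.
¬(¬s ∨ p): α-rule — add ¬¬s, ¬p.
¬((q → q) ↔ ¬(s → ¬q)): β-rule — branch into (q → q), ¬¬(s → ¬q)  //  ¬(q → q), ¬(s → ¬q).
  branch 1 (add (q → q), ¬¬(s → ¬q)):
    (q → q): β-rule — branch into ¬q  //  q.
      branch 1.1 (add ¬q):
        ¬¬(s → ¬q): β-rule — branch into ¬s  //  ¬q.
          branch 1.1.1 (add ¬s):
            × closes — contains both s and ¬s.
          branch 1.1.2 (add ¬q):
            ○ open, literals {p=0, q=0, s=1}.
      branch 1.2 (add q):
        ¬¬(s → ¬q): β-rule — branch into ¬s  //  ¬q.
          branch 1.2.1 (add ¬s):
            × closes — contains both s and ¬s.
          branch 1.2.2 (add ¬q):
            × closes — contains both q and ¬q.
  branch 2 (add ¬(q → q), ¬(s → ¬q)):
    ¬(q → q): α-rule — add q, ¬q.
    × closes — contains both q and ¬q.
4 branches closed, 1 open.
An open branch gives a countermodel: p=0, q=0, s=1 (unmentioned atoms arbitrary); the premises hold there but the conclusion fails.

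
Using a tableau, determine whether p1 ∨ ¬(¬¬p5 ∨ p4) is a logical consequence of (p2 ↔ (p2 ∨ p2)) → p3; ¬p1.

No

Initial set: {((p2 ↔ (p2 ∨ p2)) → p3); ¬p1; ¬(p1 ∨ ¬(¬¬p5 ∨ p4))}.
¬(p1 ∨ ¬(¬¬p5 ∨ p4)): α-rule — add ¬p1, ¬¬(¬¬p5 ∨ p4).
((p2 ↔ (p2 ∨ p2)) → p3): β-rule — branch into ¬(p2 ↔ (p2 ∨ p2))  //  p3.
  branch 1 (add ¬(p2 ↔ (p2 ∨ p2))):
    ¬¬(¬¬p5 ∨ p4): β-rule — branch into ¬¬p5  //  p4.
      branch 1.1 (add ¬¬p5):
        ¬¬p5: drop double negation, giving p5.
        ¬(p2 ↔ (p2 ∨ p2)): β-rule — branch into p2, ¬(p2 ∨ p2)  //  ¬p2, (p2 ∨ p2).
          branch 1.1.1 (add p2, ¬(p2 ∨ p2)):
            ¬(p2 ∨ p2): α-rule — add ¬p2, ¬p2.
            × closes — contains both p2 and ¬p2.
          branch 1.1.2 (add ¬p2, (p2 ∨ p2)):
            (p2 ∨ p2): β-rule — branch into p2  //  p2.
              branch 1.1.2.1 (add p2):
                × closes — contains both p2 and ¬p2.
              branch 1.1.2.2 (add p2):
                × closes — contains both p2 and ¬p2.
      branch 1.2 (add p4):
        ¬(p2 ↔ (p2 ∨ p2)): β-rule — branch into p2, ¬(p2 ∨ p2)  //  ¬p2, (p2 ∨ p2).
          branch 1.2.1 (add p2, ¬(p2 ∨ p2)):
            ¬(p2 ∨ p2): α-rule — add ¬p2, ¬p2.
            × closes — contains both p2 and ¬p2.
          branch 1.2.2 (add ¬p2, (p2 ∨ p2)):
            (p2 ∨ p2): β-rule — branch into p2  //  p2.
              branch 1.2.2.1 (add p2):
                × closes — contains both p2 and ¬p2.
              branch 1.2.2.2 (add p2):
                × closes — contains both p2 and ¬p2.
  branch 2 (add p3):
    ¬¬(¬¬p5 ∨ p4): β-rule — branch into ¬¬p5  //  p4.
      branch 2.1 (add ¬¬p5):
        ¬¬p5: drop double negation, giving p5.
        ○ open, literals {p1=F, p3=T, p5=T}.
      branch 2.2 (add p4):
        ○ open, literals {p1=F, p3=T, p4=T}.
6 branches closed, 2 open.
An open branch gives a countermodel: p1=F, p3=T, p5=T (unmentioned atoms arbitrary); the premises hold there but the conclusion fails.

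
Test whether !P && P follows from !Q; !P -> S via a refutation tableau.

Initial set: {!Q; (!P -> S); !(!P && P)}.
(!P -> S): β-rule — branch into !!P  //  S.
  branch 1 (add !!P):
    !(!P && P): β-rule — branch into !!P  //  !P.
      branch 1.1 (add !!P):
        ○ open, literals {P=1, Q=0}.
      branch 1.2 (add !P):
        × closes — contains both P and !P.
  branch 2 (add S):
    !(!P && P): β-rule — branch into !!P  //  !P.
      branch 2.1 (add !!P):
        ○ open, literals {P=1, Q=0, S=1}.
      branch 2.2 (add !P):
        ○ open, literals {P=0, Q=0, S=1}.
1 branch closed, 3 open.
An open branch gives a countermodel: P=1, Q=0 (unmentioned atoms arbitrary); the premises hold there but the conclusion fails.

No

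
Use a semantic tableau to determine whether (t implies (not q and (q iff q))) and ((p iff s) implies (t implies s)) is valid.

Not valid

Assume the negation and expand:
Initial set: {not ((t implies (not q and (q iff q))) and ((p iff s) implies (t implies s)))}.
not ((t implies (not q and (q iff q))) and ((p iff s) implies (t implies s))): β-rule — branch into not (t implies (not q and (q iff q)))  //  not ((p iff s) implies (t implies s)).
  branch 1 (add not (t implies (not q and (q iff q)))):
    not (t implies (not q and (q iff q))): α-rule — add t, not (not q and (q iff q)).
    not (not q and (q iff q)): β-rule — branch into not not q  //  not (q iff q).
      branch 1.1 (add not not q):
        ○ open, literals {q=1, t=1}.
      branch 1.2 (add not (q iff q)):
        not (q iff q): β-rule — branch into q, not q  //  not q, q.
          branch 1.2.1 (add q, not q):
            × closes — contains both q and not q.
          branch 1.2.2 (add not q, q):
            × closes — contains both q and not q.
  branch 2 (add not ((p iff s) implies (t implies s))):
    not ((p iff s) implies (t implies s)): α-rule — add (p iff s), not (t implies s).
    not (t implies s): α-rule — add t, not s.
    (p iff s): β-rule — branch into p, s  //  not p, not s.
      branch 2.1 (add p, s):
        × closes — contains both s and not s.
      branch 2.2 (add not p, not s):
        ○ open, literals {p=0, s=0, t=1}.
3 branches closed, 2 open.
An open branch gives a countermodel: q=1, t=1 (unmentioned atoms arbitrary); under it the original formula is false.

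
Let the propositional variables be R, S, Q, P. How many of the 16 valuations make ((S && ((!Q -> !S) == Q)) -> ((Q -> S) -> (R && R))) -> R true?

12

Initial set: {(((S && ((!Q -> !S) == Q)) -> ((Q -> S) -> (R && R))) -> R)}.
(((S && ((!Q -> !S) == Q)) -> ((Q -> S) -> (R && R))) -> R): β-rule — branch into !((S && ((!Q -> !S) == Q)) -> ((Q -> S) -> (R && R)))  //  R.
  branch 1 (add !((S && ((!Q -> !S) == Q)) -> ((Q -> S) -> (R && R)))):
    !((S && ((!Q -> !S) == Q)) -> ((Q -> S) -> (R && R))): α-rule — add (S && ((!Q -> !S) == Q)), !((Q -> S) -> (R && R)).
    (S && ((!Q -> !S) == Q)): α-rule — add S, ((!Q -> !S) == Q).
    !((Q -> S) -> (R && R)): α-rule — add (Q -> S), !(R && R).
    ((!Q -> !S) == Q): β-rule — branch into (!Q -> !S), Q  //  !(!Q -> !S), !Q.
      branch 1.1 (add (!Q -> !S), Q):
        (Q -> S): β-rule — branch into !Q  //  S.
          branch 1.1.1 (add !Q):
            × closes — contains both Q and !Q.
          branch 1.1.2 (add S):
            !(R && R): β-rule — branch into !R  //  !R.
              branch 1.1.2.1 (add !R):
                (!Q -> !S): β-rule — branch into !!Q  //  !S.
                  branch 1.1.2.1.1 (add !!Q):
                    ○ open, literals {Q=1, R=0, S=1}.
                  branch 1.1.2.1.2 (add !S):
                    × closes — contains both S and !S.
              branch 1.1.2.2 (add !R):
                (!Q -> !S): β-rule — branch into !!Q  //  !S.
                  branch 1.1.2.2.1 (add !!Q):
                    ○ open, literals {Q=1, R=0, S=1}.
                  branch 1.1.2.2.2 (add !S):
                    × closes — contains both S and !S.
      branch 1.2 (add !(!Q -> !S), !Q):
        !(!Q -> !S): α-rule — add !Q, !!S.
        (Q -> S): β-rule — branch into !Q  //  S.
          branch 1.2.1 (add !Q):
            !(R && R): β-rule — branch into !R  //  !R.
              branch 1.2.1.1 (add !R):
                ○ open, literals {Q=0, R=0, S=1}.
              branch 1.2.1.2 (add !R):
                ○ open, literals {Q=0, R=0, S=1}.
          branch 1.2.2 (add S):
            !(R && R): β-rule — branch into !R  //  !R.
              branch 1.2.2.1 (add !R):
                ○ open, literals {Q=0, R=0, S=1}.
              branch 1.2.2.2 (add !R):
                ○ open, literals {Q=0, R=0, S=1}.
  branch 2 (add R):
    ○ open, literals {R=1}.
3 branches closed, 7 open.
Each open branch fixes some atoms; the unmentioned ones are free. Counting distinct full assignments: branch {Q=1, R=0, S=1} (P) contributes 2 new; branch {Q=1, R=0, S=1} (P) contributes 0 new; branch {Q=0, R=0, S=1} (P) contributes 2 new; branch {Q=0, R=0, S=1} (P) contributes 0 new; branch {Q=0, R=0, S=1} (P) contributes 0 new; branch {Q=0, R=0, S=1} (P) contributes 0 new; branch {R=1} (S, Q, P) contributes 8 new. Total: 12.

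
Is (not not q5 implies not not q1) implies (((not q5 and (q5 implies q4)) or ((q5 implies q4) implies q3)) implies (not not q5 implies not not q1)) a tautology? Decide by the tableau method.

Valid

Assume the negation and expand:
Initial set: {F ((not not q5 implies not not q1) implies (((not q5 and (q5 implies q4)) or ((q5 implies q4) implies q3)) implies (not not q5 implies not not q1)))}.
F ((not not q5 implies not not q1) implies (((not q5 and (q5 implies q4)) or ((q5 implies q4) implies q3)) implies (not not q5 implies not not q1))): α-rule — add T (not not q5 implies not not q1), F (((not q5 and (q5 implies q4)) or ((q5 implies q4) implies q3)) implies (not not q5 implies not not q1)).
F (((not q5 and (q5 implies q4)) or ((q5 implies q4) implies q3)) implies (not not q5 implies not not q1)): α-rule — add T ((not q5 and (q5 implies q4)) or ((q5 implies q4) implies q3)), F (not not q5 implies not not q1).
F (not not q5 implies not not q1): α-rule — add T not not q5, F not not q1.
T not not q5: drop double negation, giving T q5.
F not not q1: drop double negation, giving F q1.
T (not not q5 implies not not q1): β-rule — branch into F not not q5  //  T not not q1.
  branch 1 (add F not not q5):
    F not not q5: drop double negation, giving F q5.
    × closes — contains both q5 and not q5.
  branch 2 (add T not not q1):
    T not not q1: drop double negation, giving T q1.
    × closes — contains both q1 and not q1.
All 2 branches close.
Every branch closed, so the negation is unsatisfiable and the formula is valid.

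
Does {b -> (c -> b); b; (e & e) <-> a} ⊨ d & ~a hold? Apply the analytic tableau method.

No

Initial set: {(b -> (c -> b)); b; ((e & e) <-> a); ~(d & ~a)}.
(b -> (c -> b)): β-rule — branch into ~b  //  (c -> b).
  branch 1 (add ~b):
    × closes — contains both b and ~b.
  branch 2 (add (c -> b)):
    ((e & e) <-> a): β-rule — branch into (e & e), a  //  ~(e & e), ~a.
      branch 2.1 (add (e & e), a):
        (e & e): α-rule — add e, e.
        ~(d & ~a): β-rule — branch into ~d  //  ~~a.
          branch 2.1.1 (add ~d):
            (c -> b): β-rule — branch into ~c  //  b.
              branch 2.1.1.1 (add ~c):
                ○ open, literals {a=T, b=T, c=F, d=F, e=T}.
              branch 2.1.1.2 (add b):
                ○ open, literals {a=T, b=T, d=F, e=T}.
          branch 2.1.2 (add ~~a):
            (c -> b): β-rule — branch into ~c  //  b.
              branch 2.1.2.1 (add ~c):
                ○ open, literals {a=T, b=T, c=F, e=T}.
              branch 2.1.2.2 (add b):
                ○ open, literals {a=T, b=T, e=T}.
      branch 2.2 (add ~(e & e), ~a):
        ~(d & ~a): β-rule — branch into ~d  //  ~~a.
          branch 2.2.1 (add ~d):
            (c -> b): β-rule — branch into ~c  //  b.
              branch 2.2.1.1 (add ~c):
                ~(e & e): β-rule — branch into ~e  //  ~e.
                  branch 2.2.1.1.1 (add ~e):
                    ○ open, literals {a=F, b=T, c=F, d=F, e=F}.
                  branch 2.2.1.1.2 (add ~e):
                    ○ open, literals {a=F, b=T, c=F, d=F, e=F}.
              branch 2.2.1.2 (add b):
                ~(e & e): β-rule — branch into ~e  //  ~e.
                  branch 2.2.1.2.1 (add ~e):
                    ○ open, literals {a=F, b=T, d=F, e=F}.
                  branch 2.2.1.2.2 (add ~e):
                    ○ open, literals {a=F, b=T, d=F, e=F}.
          branch 2.2.2 (add ~~a):
            × closes — contains both a and ~a.
2 branches closed, 8 open.
An open branch gives a countermodel: a=T, b=T, c=F, d=F, e=T (unmentioned atoms arbitrary); the premises hold there but the conclusion fails.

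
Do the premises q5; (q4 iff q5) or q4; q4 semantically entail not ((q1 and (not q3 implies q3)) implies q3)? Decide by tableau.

Initial set: {q5; ((q4 iff q5) or q4); q4; not not ((q1 and (not q3 implies q3)) implies q3)}.
((q4 iff q5) or q4): β-rule — branch into (q4 iff q5)  //  q4.
  branch 1 (add (q4 iff q5)):
    not not ((q1 and (not q3 implies q3)) implies q3): β-rule — branch into not (q1 and (not q3 implies q3))  //  q3.
      branch 1.1 (add not (q1 and (not q3 implies q3))):
        (q4 iff q5): β-rule — branch into q4, q5  //  not q4, not q5.
          branch 1.1.1 (add q4, q5):
            not (q1 and (not q3 implies q3)): β-rule — branch into not q1  //  not (not q3 implies q3).
              branch 1.1.1.1 (add not q1):
                ○ open, literals {q1=F, q4=T, q5=T}.
              branch 1.1.1.2 (add not (not q3 implies q3)):
                not (not q3 implies q3): α-rule — add not q3, not q3.
                ○ open, literals {q3=F, q4=T, q5=T}.
          branch 1.1.2 (add not q4, not q5):
            × closes — contains both q4 and not q4.
      branch 1.2 (add q3):
        (q4 iff q5): β-rule — branch into q4, q5  //  not q4, not q5.
          branch 1.2.1 (add q4, q5):
            ○ open, literals {q3=T, q4=T, q5=T}.
          branch 1.2.2 (add not q4, not q5):
            × closes — contains both q4 and not q4.
  branch 2 (add q4):
    not not ((q1 and (not q3 implies q3)) implies q3): β-rule — branch into not (q1 and (not q3 implies q3))  //  q3.
      branch 2.1 (add not (q1 and (not q3 implies q3))):
        not (q1 and (not q3 implies q3)): β-rule — branch into not q1  //  not (not q3 implies q3).
          branch 2.1.1 (add not q1):
            ○ open, literals {q1=F, q4=T, q5=T}.
          branch 2.1.2 (add not (not q3 implies q3)):
            not (not q3 implies q3): α-rule — add not q3, not q3.
            ○ open, literals {q3=F, q4=T, q5=T}.
      branch 2.2 (add q3):
        ○ open, literals {q3=T, q4=T, q5=T}.
2 branches closed, 6 open.
An open branch gives a countermodel: q1=F, q4=T, q5=T (unmentioned atoms arbitrary); the premises hold there but the conclusion fails.

No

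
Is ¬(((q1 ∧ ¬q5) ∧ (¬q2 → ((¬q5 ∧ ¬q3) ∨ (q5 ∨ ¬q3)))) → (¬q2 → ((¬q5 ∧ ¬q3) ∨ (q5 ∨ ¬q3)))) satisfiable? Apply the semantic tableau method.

Unsatisfiable

Initial set: {T ¬(((q1 ∧ ¬q5) ∧ (¬q2 → ((¬q5 ∧ ¬q3) ∨ (q5 ∨ ¬q3)))) → (¬q2 → ((¬q5 ∧ ¬q3) ∨ (q5 ∨ ¬q3))))}.
T ¬(((q1 ∧ ¬q5) ∧ (¬q2 → ((¬q5 ∧ ¬q3) ∨ (q5 ∨ ¬q3)))) → (¬q2 → ((¬q5 ∧ ¬q3) ∨ (q5 ∨ ¬q3)))): α-rule — add T ((q1 ∧ ¬q5) ∧ (¬q2 → ((¬q5 ∧ ¬q3) ∨ (q5 ∨ ¬q3)))), F (¬q2 → ((¬q5 ∧ ¬q3) ∨ (q5 ∨ ¬q3))).
T ((q1 ∧ ¬q5) ∧ (¬q2 → ((¬q5 ∧ ¬q3) ∨ (q5 ∨ ¬q3)))): α-rule — add T (q1 ∧ ¬q5), T (¬q2 → ((¬q5 ∧ ¬q3) ∨ (q5 ∨ ¬q3))).
F (¬q2 → ((¬q5 ∧ ¬q3) ∨ (q5 ∨ ¬q3))): α-rule — add T ¬q2, F ((¬q5 ∧ ¬q3) ∨ (q5 ∨ ¬q3)).
T (q1 ∧ ¬q5): α-rule — add T q1, T ¬q5.
F ((¬q5 ∧ ¬q3) ∨ (q5 ∨ ¬q3)): α-rule — add F (¬q5 ∧ ¬q3), F (q5 ∨ ¬q3).
F (q5 ∨ ¬q3): α-rule — add F q5, F ¬q3.
T (¬q2 → ((¬q5 ∧ ¬q3) ∨ (q5 ∨ ¬q3))): β-rule — branch into F ¬q2  //  T ((¬q5 ∧ ¬q3) ∨ (q5 ∨ ¬q3)).
  branch 1 (add F ¬q2):
    × closes — contains both q2 and ¬q2.
  branch 2 (add T ((¬q5 ∧ ¬q3) ∨ (q5 ∨ ¬q3))):
    F (¬q5 ∧ ¬q3): β-rule — branch into F ¬q5  //  F ¬q3.
      branch 2.1 (add F ¬q5):
        × closes — contains both q5 and ¬q5.
      branch 2.2 (add F ¬q3):
        T ((¬q5 ∧ ¬q3) ∨ (q5 ∨ ¬q3)): β-rule — branch into T (¬q5 ∧ ¬q3)  //  T (q5 ∨ ¬q3).
          branch 2.2.1 (add T (¬q5 ∧ ¬q3)):
            T (¬q5 ∧ ¬q3): α-rule — add T ¬q5, T ¬q3.
            × closes — contains both q3 and ¬q3.
          branch 2.2.2 (add T (q5 ∨ ¬q3)):
            T (q5 ∨ ¬q3): β-rule — branch into T q5  //  T ¬q3.
              branch 2.2.2.1 (add T q5):
                × closes — contains both q5 and ¬q5.
              branch 2.2.2.2 (add T ¬q3):
                × closes — contains both q3 and ¬q3.
All 5 branches close.
Every branch closed; the formula is unsatisfiable.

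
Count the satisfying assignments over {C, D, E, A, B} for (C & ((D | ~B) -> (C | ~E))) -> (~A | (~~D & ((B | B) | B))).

26

Initial set: {((C & ((D | ~B) -> (C | ~E))) -> (~A | (~~D & ((B | B) | B))))}.
((C & ((D | ~B) -> (C | ~E))) -> (~A | (~~D & ((B | B) | B)))): β-rule — branch into ~(C & ((D | ~B) -> (C | ~E)))  //  (~A | (~~D & ((B | B) | B))).
  branch 1 (add ~(C & ((D | ~B) -> (C | ~E)))):
    ~(C & ((D | ~B) -> (C | ~E))): β-rule — branch into ~C  //  ~((D | ~B) -> (C | ~E)).
      branch 1.1 (add ~C):
        ○ open, literals {C=0}.
      branch 1.2 (add ~((D | ~B) -> (C | ~E))):
        ~((D | ~B) -> (C | ~E)): α-rule — add (D | ~B), ~(C | ~E).
        ~(C | ~E): α-rule — add ~C, ~~E.
        (D | ~B): β-rule — branch into D  //  ~B.
          branch 1.2.1 (add D):
            ○ open, literals {C=0, D=1, E=1}.
          branch 1.2.2 (add ~B):
            ○ open, literals {B=0, C=0, E=1}.
  branch 2 (add (~A | (~~D & ((B | B) | B)))):
    (~A | (~~D & ((B | B) | B))): β-rule — branch into ~A  //  (~~D & ((B | B) | B)).
      branch 2.1 (add ~A):
        ○ open, literals {A=0}.
      branch 2.2 (add (~~D & ((B | B) | B))):
        (~~D & ((B | B) | B)): α-rule — add ~~D, ((B | B) | B).
        ~~D: drop double negation, giving D.
        ((B | B) | B): β-rule — branch into (B | B)  //  B.
          branch 2.2.1 (add (B | B)):
            (B | B): β-rule — branch into B  //  B.
              branch 2.2.1.1 (add B):
                ○ open, literals {B=1, D=1}.
              branch 2.2.1.2 (add B):
                ○ open, literals {B=1, D=1}.
          branch 2.2.2 (add B):
            ○ open, literals {B=1, D=1}.
0 branches closed, 7 open.
Each open branch fixes some atoms; the unmentioned ones are free. Counting distinct full assignments: branch {C=0} (D, E, A, B) contributes 16 new; branch {C=0, D=1, E=1} (A, B) contributes 0 new; branch {B=0, C=0, E=1} (D, A) contributes 0 new; branch {A=0} (C, D, E, B) contributes 8 new; branch {B=1, D=1} (C, E, A) contributes 2 new; branch {B=1, D=1} (C, E, A) contributes 0 new; branch {B=1, D=1} (C, E, A) contributes 0 new. Total: 26.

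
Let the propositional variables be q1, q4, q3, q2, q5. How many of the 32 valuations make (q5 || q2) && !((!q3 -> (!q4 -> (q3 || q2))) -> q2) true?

Initial set: {((q5 || q2) && !((!q3 -> (!q4 -> (q3 || q2))) -> q2))}.
((q5 || q2) && !((!q3 -> (!q4 -> (q3 || q2))) -> q2)): α-rule — add (q5 || q2), !((!q3 -> (!q4 -> (q3 || q2))) -> q2).
!((!q3 -> (!q4 -> (q3 || q2))) -> q2): α-rule — add (!q3 -> (!q4 -> (q3 || q2))), !q2.
(q5 || q2): β-rule — branch into q5  //  q2.
  branch 1 (add q5):
    (!q3 -> (!q4 -> (q3 || q2))): β-rule — branch into !!q3  //  (!q4 -> (q3 || q2)).
      branch 1.1 (add !!q3):
        ○ open, literals {q2=0, q3=1, q5=1}.
      branch 1.2 (add (!q4 -> (q3 || q2))):
        (!q4 -> (q3 || q2)): β-rule — branch into !!q4  //  (q3 || q2).
          branch 1.2.1 (add !!q4):
            ○ open, literals {q2=0, q4=1, q5=1}.
          branch 1.2.2 (add (q3 || q2)):
            (q3 || q2): β-rule — branch into q3  //  q2.
              branch 1.2.2.1 (add q3):
                ○ open, literals {q2=0, q3=1, q5=1}.
              branch 1.2.2.2 (add q2):
                × closes — contains both q2 and !q2.
  branch 2 (add q2):
    × closes — contains both q2 and !q2.
2 branches closed, 3 open.
Each open branch fixes some atoms; the unmentioned ones are free. Counting distinct full assignments: branch {q2=0, q3=1, q5=1} (q1, q4) contributes 4 new; branch {q2=0, q4=1, q5=1} (q1, q3) contributes 2 new; branch {q2=0, q3=1, q5=1} (q1, q4) contributes 0 new. Total: 6.

6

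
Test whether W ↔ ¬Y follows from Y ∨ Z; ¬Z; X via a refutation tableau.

Initial set: {(Y ∨ Z); ¬Z; X; ¬(W ↔ ¬Y)}.
(Y ∨ Z): β-rule — branch into Y  //  Z.
  branch 1 (add Y):
    ¬(W ↔ ¬Y): β-rule — branch into W, ¬¬Y  //  ¬W, ¬Y.
      branch 1.1 (add W, ¬¬Y):
        ○ open, literals {W=true, X=true, Y=true, Z=false}.
      branch 1.2 (add ¬W, ¬Y):
        × closes — contains both Y and ¬Y.
  branch 2 (add Z):
    × closes — contains both Z and ¬Z.
2 branches closed, 1 open.
An open branch gives a countermodel: W=true, X=true, Y=true, Z=false (unmentioned atoms arbitrary); the premises hold there but the conclusion fails.

No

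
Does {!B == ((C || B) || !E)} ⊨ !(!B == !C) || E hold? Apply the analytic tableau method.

Initial set: {(!B == ((C || B) || !E)); !(!(!B == !C) || E)}.
!(!(!B == !C) || E): α-rule — add !!(!B == !C), !E.
(!B == ((C || B) || !E)): β-rule — branch into !B, ((C || B) || !E)  //  !!B, !((C || B) || !E).
  branch 1 (add !B, ((C || B) || !E)):
    !!(!B == !C): β-rule — branch into !B, !C  //  !!B, !!C.
      branch 1.1 (add !B, !C):
        ((C || B) || !E): β-rule — branch into (C || B)  //  !E.
          branch 1.1.1 (add (C || B)):
            (C || B): β-rule — branch into C  //  B.
              branch 1.1.1.1 (add C):
                × closes — contains both C and !C.
              branch 1.1.1.2 (add B):
                × closes — contains both B and !B.
          branch 1.1.2 (add !E):
            ○ open, literals {B=false, C=false, E=false}.
      branch 1.2 (add !!B, !!C):
        × closes — contains both B and !B.
  branch 2 (add !!B, !((C || B) || !E)):
    !((C || B) || !E): α-rule — add !(C || B), !!E.
    × closes — contains both E and !E.
4 branches closed, 1 open.
An open branch gives a countermodel: B=false, C=false, E=false (unmentioned atoms arbitrary); the premises hold there but the conclusion fails.

No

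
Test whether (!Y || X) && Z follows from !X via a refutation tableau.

No

Initial set: {T !X; F ((!Y || X) && Z)}.
F ((!Y || X) && Z): β-rule — branch into F (!Y || X)  //  F Z.
  branch 1 (add F (!Y || X)):
    F (!Y || X): α-rule — add F !Y, F X.
    ○ open, literals {X=false, Y=true}.
  branch 2 (add F Z):
    ○ open, literals {X=false, Z=false}.
0 branches closed, 2 open.
An open branch gives a countermodel: X=false, Y=true (unmentioned atoms arbitrary); the premises hold there but the conclusion fails.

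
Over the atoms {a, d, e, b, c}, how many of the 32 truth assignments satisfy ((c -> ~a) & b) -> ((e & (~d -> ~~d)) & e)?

Initial set: {(((c -> ~a) & b) -> ((e & (~d -> ~~d)) & e))}.
(((c -> ~a) & b) -> ((e & (~d -> ~~d)) & e)): β-rule — branch into ~((c -> ~a) & b)  //  ((e & (~d -> ~~d)) & e).
  branch 1 (add ~((c -> ~a) & b)):
    ~((c -> ~a) & b): β-rule — branch into ~(c -> ~a)  //  ~b.
      branch 1.1 (add ~(c -> ~a)):
        ~(c -> ~a): α-rule — add c, ~~a.
        ○ open, literals {a=1, c=1}.
      branch 1.2 (add ~b):
        ○ open, literals {b=0}.
  branch 2 (add ((e & (~d -> ~~d)) & e)):
    ((e & (~d -> ~~d)) & e): α-rule — add (e & (~d -> ~~d)), e.
    (e & (~d -> ~~d)): α-rule — add e, (~d -> ~~d).
    (~d -> ~~d): β-rule — branch into ~~d  //  ~~d.
      branch 2.1 (add ~~d):
        ○ open, literals {d=1, e=1}.
      branch 2.2 (add ~~d):
        ~~d: drop double negation, giving d.
        ○ open, literals {d=1, e=1}.
0 branches closed, 4 open.
Each open branch fixes some atoms; the unmentioned ones are free. Counting distinct full assignments: branch {a=1, c=1} (d, e, b) contributes 8 new; branch {b=0} (a, d, e, c) contributes 12 new; branch {d=1, e=1} (a, b, c) contributes 3 new; branch {d=1, e=1} (a, b, c) contributes 0 new. Total: 23.

23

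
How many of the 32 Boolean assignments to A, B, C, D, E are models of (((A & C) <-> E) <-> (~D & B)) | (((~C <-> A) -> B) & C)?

Initial set: {T ((((A & C) <-> E) <-> (~D & B)) | (((~C <-> A) -> B) & C))}.
T ((((A & C) <-> E) <-> (~D & B)) | (((~C <-> A) -> B) & C)): β-rule — branch into T (((A & C) <-> E) <-> (~D & B))  //  T (((~C <-> A) -> B) & C).
  branch 1 (add T (((A & C) <-> E) <-> (~D & B))):
    T (((A & C) <-> E) <-> (~D & B)): β-rule — branch into T ((A & C) <-> E), T (~D & B)  //  F ((A & C) <-> E), F (~D & B).
      branch 1.1 (add T ((A & C) <-> E), T (~D & B)):
        T (~D & B): α-rule — add T ~D, T B.
        T ((A & C) <-> E): β-rule — branch into T (A & C), T E  //  F (A & C), F E.
          branch 1.1.1 (add T (A & C), T E):
            T (A & C): α-rule — add T A, T C.
            ○ open, literals {A=T, B=T, C=T, D=F, E=T}.
          branch 1.1.2 (add F (A & C), F E):
            F (A & C): β-rule — branch into F A  //  F C.
              branch 1.1.2.1 (add F A):
                ○ open, literals {A=F, B=T, D=F, E=F}.
              branch 1.1.2.2 (add F C):
                ○ open, literals {B=T, C=F, D=F, E=F}.
      branch 1.2 (add F ((A & C) <-> E), F (~D & B)):
        F ((A & C) <-> E): β-rule — branch into T (A & C), F E  //  F (A & C), T E.
          branch 1.2.1 (add T (A & C), F E):
            T (A & C): α-rule — add T A, T C.
            F (~D & B): β-rule — branch into F ~D  //  F B.
              branch 1.2.1.1 (add F ~D):
                ○ open, literals {A=T, C=T, D=T, E=F}.
              branch 1.2.1.2 (add F B):
                ○ open, literals {A=T, B=F, C=T, E=F}.
          branch 1.2.2 (add F (A & C), T E):
            F (~D & B): β-rule — branch into F ~D  //  F B.
              branch 1.2.2.1 (add F ~D):
                F (A & C): β-rule — branch into F A  //  F C.
                  branch 1.2.2.1.1 (add F A):
                    ○ open, literals {A=F, D=T, E=T}.
                  branch 1.2.2.1.2 (add F C):
                    ○ open, literals {C=F, D=T, E=T}.
              branch 1.2.2.2 (add F B):
                F (A & C): β-rule — branch into F A  //  F C.
                  branch 1.2.2.2.1 (add F A):
                    ○ open, literals {A=F, B=F, E=T}.
                  branch 1.2.2.2.2 (add F C):
                    ○ open, literals {B=F, C=F, E=T}.
  branch 2 (add T (((~C <-> A) -> B) & C)):
    T (((~C <-> A) -> B) & C): α-rule — add T ((~C <-> A) -> B), T C.
    T ((~C <-> A) -> B): β-rule — branch into F (~C <-> A)  //  T B.
      branch 2.1 (add F (~C <-> A)):
        F (~C <-> A): β-rule — branch into T ~C, F A  //  F ~C, T A.
          branch 2.1.1 (add T ~C, F A):
            × closes — contains both C and ~C.
          branch 2.1.2 (add F ~C, T A):
            ○ open, literals {A=T, C=T}.
      branch 2.2 (add T B):
        ○ open, literals {B=T, C=T}.
1 branch closed, 11 open.
Each open branch fixes some atoms; the unmentioned ones are free. Counting distinct full assignments: branch {A=T, B=T, C=T, D=F, E=T} (none free) contributes 1 new; branch {A=F, B=T, D=F, E=F} (C) contributes 2 new; branch {B=T, C=F, D=F, E=F} (A) contributes 1 new; branch {A=T, C=T, D=T, E=F} (B) contributes 2 new; branch {A=T, B=F, C=T, E=F} (D) contributes 1 new; branch {A=F, D=T, E=T} (B, C) contributes 4 new; branch {C=F, D=T, E=T} (A, B) contributes 2 new; branch {A=F, B=F, E=T} (C, D) contributes 2 new; branch {B=F, C=F, E=T} (A, D) contributes 1 new; branch {A=T, C=T} (B, D, E) contributes 4 new; branch {B=T, C=T} (A, D, E) contributes 2 new. Total: 22.

22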